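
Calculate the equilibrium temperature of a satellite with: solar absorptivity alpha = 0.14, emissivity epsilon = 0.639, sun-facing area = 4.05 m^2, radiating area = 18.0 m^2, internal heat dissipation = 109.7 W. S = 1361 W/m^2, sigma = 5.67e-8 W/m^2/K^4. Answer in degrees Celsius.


Numerator = alpha*S*A_sun + Q_int = 0.14*1361*4.05 + 109.7 = 881.3870 W
Denominator = eps*sigma*A_rad = 0.639*5.67e-8*18.0 = 6.521634e-07 W/K^4
T^4 = 1.3514819e+09 K^4
T = 191.7355 K = -81.4145 C

-81.4145 degrees Celsius


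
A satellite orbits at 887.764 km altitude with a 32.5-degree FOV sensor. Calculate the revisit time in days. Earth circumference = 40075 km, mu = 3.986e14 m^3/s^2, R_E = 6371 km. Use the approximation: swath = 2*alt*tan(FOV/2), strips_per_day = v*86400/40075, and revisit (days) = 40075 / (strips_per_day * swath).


swath = 2*887.764*tan(0.283616) = 517.5192 km
v = sqrt(mu/r) = 7410.3259 m/s = 7.4103 km/s
strips/day = v*86400/40075 = 7.4103*86400/40075 = 15.9763
coverage/day = strips * swath = 15.9763 * 517.5192 = 8268.0673 km
revisit = 40075 / 8268.0673 = 4.8470 days

4.8470 days


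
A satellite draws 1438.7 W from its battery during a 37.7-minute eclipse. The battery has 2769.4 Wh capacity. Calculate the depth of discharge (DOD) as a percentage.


E_used = P * t / 60 = 1438.7 * 37.7 / 60 = 903.9832 Wh
DOD = E_used / E_total * 100 = 903.9832 / 2769.4 * 100
DOD = 32.6418 %

32.6418 %


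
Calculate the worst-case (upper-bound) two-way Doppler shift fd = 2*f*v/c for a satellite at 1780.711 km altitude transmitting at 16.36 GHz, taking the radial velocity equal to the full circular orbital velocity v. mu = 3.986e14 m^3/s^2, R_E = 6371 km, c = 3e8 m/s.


r = 8.151711e+06 m
v = sqrt(mu/r) = 6992.6898 m/s (worst-case radial velocity)
f = 16.36 GHz = 1.636e+10 Hz
fd = 2*f*v/c = 2*1.636e+10*6992.6898/3.0e+08
fd = 762669.3621 Hz

762669.3621 Hz


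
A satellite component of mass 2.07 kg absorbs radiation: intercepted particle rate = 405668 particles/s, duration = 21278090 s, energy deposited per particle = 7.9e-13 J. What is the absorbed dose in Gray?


Total energy deposited = rate * time * E_per
  = 405668 * 21278090 * 7.9e-13 = 6.8192 J
Dose = E_total / mass = 6.8192 / 2.07
Dose = 3.2943 Gy

3.2943 Gy


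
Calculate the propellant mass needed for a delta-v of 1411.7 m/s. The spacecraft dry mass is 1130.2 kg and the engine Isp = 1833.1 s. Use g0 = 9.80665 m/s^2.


ve = Isp * g0 = 1833.1 * 9.80665 = 17976.570115 m/s
mass ratio = exp(dv/ve) = exp(1411.7/17976.570115) = 1.08169580
m_prop = m_dry * (mr - 1) = 1130.2 * (1.08169580 - 1)
m_prop = 92.3326 kg

92.3326 kg


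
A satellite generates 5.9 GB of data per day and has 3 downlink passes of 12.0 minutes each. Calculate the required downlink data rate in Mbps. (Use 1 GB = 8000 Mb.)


total contact time = 3 * 12.0 * 60 = 2160.0000 s
data = 5.9 GB = 47200.0000 Mb
rate = 47200.0000 / 2160.0000 = 21.8519 Mbps

21.8519 Mbps


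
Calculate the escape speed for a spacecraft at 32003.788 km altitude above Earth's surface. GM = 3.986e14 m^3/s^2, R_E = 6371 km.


r = 6371.0 + 32003.788 = 38374.7880 km = 3.8374788e+07 m
v_esc = sqrt(2*mu/r) = sqrt(2*3.986e14 / 3.8374788e+07)
v_esc = 4557.8565 m/s = 4.5579 km/s

4.5579 km/s


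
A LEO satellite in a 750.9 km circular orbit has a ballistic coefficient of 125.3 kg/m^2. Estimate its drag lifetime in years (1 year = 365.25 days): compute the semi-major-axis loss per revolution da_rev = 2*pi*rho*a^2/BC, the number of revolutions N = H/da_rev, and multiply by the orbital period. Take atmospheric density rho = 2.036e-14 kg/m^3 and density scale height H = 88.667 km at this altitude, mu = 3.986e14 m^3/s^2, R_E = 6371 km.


a = R_E + alt = 7121.9000 km = 7.1219e+06 m
da_rev = 2*pi*rho*a^2/BC = 2*pi*2.036e-14*(7.1219e+06)^2/125.3 = 0.0517843243 m per revolution
N = H/da_rev = 88667.0000 m / 0.0517843243 m = 1.7122363e+06 revolutions
P = 2*pi*sqrt(a^3/mu) = 5981.4300 s
lifetime = N*P = 1.7122363e+06 * 5981.4300 = 1.0241622e+10 s = 118537.2879 days
years = 118537.2879 / 365.25 = 324.5374 years

324.5374 years


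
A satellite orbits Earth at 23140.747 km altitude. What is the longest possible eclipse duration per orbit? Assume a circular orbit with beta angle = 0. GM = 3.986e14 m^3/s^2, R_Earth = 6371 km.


r = 29511.7470 km
T = 840.9155 min
Eclipse fraction = arcsin(R_E/r)/pi = arcsin(6371.0000/29511.7470)/pi
= arcsin(0.2158801)/pi = 0.06926205
Eclipse duration = 0.06926205 * 840.9155 = 58.2435 min

58.2435 minutes


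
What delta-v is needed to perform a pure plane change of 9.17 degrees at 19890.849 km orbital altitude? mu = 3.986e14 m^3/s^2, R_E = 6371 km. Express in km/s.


r = 26261.8490 km = 2.6261849e+07 m
V = sqrt(mu/r) = 3895.8838 m/s
di = 9.17 deg = 0.1600467 rad
dV = 2*V*sin(di/2) = 2*3895.8838*sin(0.08002335)
dV = 622.8581 m/s = 0.6228581 km/s

0.6229 km/s


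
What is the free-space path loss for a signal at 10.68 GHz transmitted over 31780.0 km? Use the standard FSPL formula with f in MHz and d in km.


f = 10.68 GHz = 10680.0000 MHz
d = 31780.0 km
FSPL = 32.44 + 20*log10(10680.0000) + 20*log10(31780.0)
FSPL = 32.44 + 80.5714 + 90.0431
FSPL = 203.0545 dB

203.0545 dB


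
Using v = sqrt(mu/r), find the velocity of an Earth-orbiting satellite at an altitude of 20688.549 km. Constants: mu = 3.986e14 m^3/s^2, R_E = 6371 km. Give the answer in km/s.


r = R_E + alt = 6371.0 + 20688.549 = 27059.5490 km = 2.7059549e+07 m
v = sqrt(mu/r) = sqrt(3.986e14 / 2.7059549e+07) = 3838.0300 m/s = 3.8380 km/s

3.8380 km/s


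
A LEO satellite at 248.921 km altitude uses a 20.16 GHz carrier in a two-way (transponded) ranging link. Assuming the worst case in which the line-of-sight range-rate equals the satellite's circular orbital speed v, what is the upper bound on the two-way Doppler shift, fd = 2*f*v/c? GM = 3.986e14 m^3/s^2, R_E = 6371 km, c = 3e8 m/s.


r = 6.619921e+06 m
v = sqrt(mu/r) = 7759.6520 m/s (worst-case radial velocity)
f = 20.16 GHz = 2.016e+10 Hz
fd = 2*f*v/c = 2*2.016e+10*7759.6520/3.0e+08
fd = 1.0428972e+06 Hz

1.0429e+06 Hz


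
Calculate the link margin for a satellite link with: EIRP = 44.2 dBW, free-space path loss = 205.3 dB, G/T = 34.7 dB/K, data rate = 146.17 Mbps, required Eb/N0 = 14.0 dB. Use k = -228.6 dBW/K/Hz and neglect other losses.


C/N0 = EIRP - FSPL + G/T - k = 44.2 - 205.3 + 34.7 - (-228.6)
C/N0 = 102.2000 dB-Hz
R_b = 146.17 Mbps = 1.4617e+08 bps -> 10*log10(R_b) = 81.6486 dB-Hz
Eb/N0 = C/N0 - 10*log10(R_b) = 102.2000 - 81.6486 = 20.5514 dB
Margin = Eb/N0 - Eb/N0_req = 20.5514 - 14.0 = 6.5514 dB (link closes)

6.5514 dB


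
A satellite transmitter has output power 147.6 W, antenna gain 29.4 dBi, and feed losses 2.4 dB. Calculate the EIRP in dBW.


Pt = 147.6 W = 21.6909 dBW
EIRP = Pt_dBW + Gt - losses = 21.6909 + 29.4 - 2.4 = 48.6909 dBW

48.6909 dBW


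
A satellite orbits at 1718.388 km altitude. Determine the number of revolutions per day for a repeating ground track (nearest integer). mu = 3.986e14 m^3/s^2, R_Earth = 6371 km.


r = 8.089388e+06 m
T = 2*pi*sqrt(r^3/mu) = 7240.7695 s = 120.6795 min
revs/day = 1440 / 120.6795 = 11.9324
Rounded: 12 revolutions per day

12 revolutions per day


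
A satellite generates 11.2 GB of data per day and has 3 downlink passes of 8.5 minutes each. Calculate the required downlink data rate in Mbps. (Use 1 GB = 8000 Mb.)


total contact time = 3 * 8.5 * 60 = 1530.0000 s
data = 11.2 GB = 89600.0000 Mb
rate = 89600.0000 / 1530.0000 = 58.5621 Mbps

58.5621 Mbps


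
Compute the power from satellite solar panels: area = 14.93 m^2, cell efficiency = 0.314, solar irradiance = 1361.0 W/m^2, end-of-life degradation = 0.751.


P = area * eta * S * degradation
P = 14.93 * 0.314 * 1361.0 * 0.751
P = 4791.6768 W

4791.6768 W


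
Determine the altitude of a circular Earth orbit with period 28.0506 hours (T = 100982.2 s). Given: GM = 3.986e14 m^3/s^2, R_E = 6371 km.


T = 100982.2 s
r = (mu*T^2/(4*pi^2))^(1/3) = (3.986e14 * 100982.2^2 / (4*pi^2))^(1/3)
r = 4.6869365e+07 m = 46869.3652 km
alt = r - R_E = 46869.3652 - 6371 = 40498.3652 km

40498.3652 km


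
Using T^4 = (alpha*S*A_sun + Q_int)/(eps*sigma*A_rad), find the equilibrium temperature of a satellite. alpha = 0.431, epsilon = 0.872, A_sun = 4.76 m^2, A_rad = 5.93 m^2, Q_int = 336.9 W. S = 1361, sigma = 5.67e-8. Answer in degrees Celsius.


Numerator = alpha*S*A_sun + Q_int = 0.431*1361*4.76 + 336.9 = 3129.0732 W
Denominator = eps*sigma*A_rad = 0.872*5.67e-8*5.93 = 2.9319343e-07 W/K^4
T^4 = 1.0672385e+10 K^4
T = 321.4144 K = 48.2644 C

48.2644 degrees Celsius


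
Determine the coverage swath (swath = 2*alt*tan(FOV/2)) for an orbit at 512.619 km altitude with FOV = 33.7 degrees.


FOV = 33.7 deg = 0.588176 rad
swath = 2 * alt * tan(FOV/2) = 2 * 512.619 * tan(0.294088)
swath = 2 * 512.619 * 0.3028703
swath = 310.5141 km

310.5141 km


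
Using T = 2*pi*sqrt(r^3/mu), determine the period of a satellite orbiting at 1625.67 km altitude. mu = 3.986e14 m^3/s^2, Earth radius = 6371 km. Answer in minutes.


r = 7996.6700 km = 7.99667e+06 m
T = 2*pi*sqrt(r^3/mu) = 2*pi*sqrt(5.1136091e+20 / 3.986e14)
T = 7116.6398 s = 118.6107 min

118.6107 minutes


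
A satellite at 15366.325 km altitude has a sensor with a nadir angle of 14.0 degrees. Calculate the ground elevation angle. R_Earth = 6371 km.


r = R_E + alt = 21737.3250 km
Law of sines in the satellite / Earth-center / ground-point triangle:
  sin(nadir)/R_E = sin(90 + el)/r  =>  cos(el) = (r/R_E)*sin(nadir)
cos(el) = (21737.3250 / 6371.0000) * sin(14.0 deg) = 0.8254175
el = arccos(0.8254175) = 34.3692 deg
(Earth-central angle = 90 - nadir - el = 41.6308 deg)

34.3692 degrees


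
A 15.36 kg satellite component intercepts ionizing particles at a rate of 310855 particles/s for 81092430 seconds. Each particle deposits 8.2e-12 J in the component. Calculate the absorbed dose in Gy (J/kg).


Total energy deposited = rate * time * E_per
  = 310855 * 81092430 * 8.2e-12 = 206.7055 J
Dose = E_total / mass = 206.7055 / 15.36
Dose = 13.4574 Gy

13.4574 Gy


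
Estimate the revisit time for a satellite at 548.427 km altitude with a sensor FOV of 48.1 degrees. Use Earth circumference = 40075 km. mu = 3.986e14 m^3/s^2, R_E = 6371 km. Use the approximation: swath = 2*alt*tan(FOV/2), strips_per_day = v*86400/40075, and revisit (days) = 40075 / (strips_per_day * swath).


swath = 2*548.427*tan(0.4197517) = 489.4982 km
v = sqrt(mu/r) = 7589.8568 m/s = 7.5899 km/s
strips/day = v*86400/40075 = 7.5899*86400/40075 = 16.3634
coverage/day = strips * swath = 16.3634 * 489.4982 = 8009.8600 km
revisit = 40075 / 8009.8600 = 5.0032 days

5.0032 days


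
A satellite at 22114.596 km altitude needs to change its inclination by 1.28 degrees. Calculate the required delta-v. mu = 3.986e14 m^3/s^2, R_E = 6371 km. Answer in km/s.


r = 28485.5960 km = 2.8485596e+07 m
V = sqrt(mu/r) = 3740.7268 m/s
di = 1.28 deg = 0.02234021 rad
dV = 2*V*sin(di/2) = 2*3740.7268*sin(0.01117011)
dV = 83.5669 m/s = 0.0835669 km/s

0.0836 km/s


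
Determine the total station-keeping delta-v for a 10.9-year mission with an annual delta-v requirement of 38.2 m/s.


dV = rate * years = 38.2 * 10.9
dV = 416.3800 m/s

416.3800 m/s


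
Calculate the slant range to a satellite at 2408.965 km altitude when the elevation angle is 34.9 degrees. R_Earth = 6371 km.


h = 2408.965 km, el = 34.9 deg
d = -R_E*sin(el) + sqrt((R_E*sin(el))^2 + 2*R_E*h + h^2)
d = -6371.0000*sin(0.6091199) + sqrt((6371.0000*0.5721459)^2 + 2*6371.0000*2408.965 + 2408.965^2)
d = 3410.7214 km

3410.7214 km


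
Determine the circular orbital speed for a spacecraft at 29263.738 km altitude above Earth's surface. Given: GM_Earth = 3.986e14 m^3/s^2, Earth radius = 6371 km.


r = R_E + alt = 6371.0 + 29263.738 = 35634.7380 km = 3.5634738e+07 m
v = sqrt(mu/r) = sqrt(3.986e14 / 3.5634738e+07) = 3344.5051 m/s = 3.3445 km/s

3.3445 km/s


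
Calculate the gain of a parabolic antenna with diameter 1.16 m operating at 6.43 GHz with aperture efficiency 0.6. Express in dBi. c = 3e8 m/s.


lambda = c/f = 3e8 / 6.43e+09 = 0.0466563 m
G = eta*(pi*D/lambda)^2 = 0.6*(pi*1.16/0.0466563)^2
G = 3660.5506 (linear)
G = 10*log10(3660.5506) = 35.6355 dBi

35.6355 dBi


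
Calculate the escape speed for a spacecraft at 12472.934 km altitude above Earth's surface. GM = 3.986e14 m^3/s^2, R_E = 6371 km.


r = 6371.0 + 12472.934 = 18843.9340 km = 1.8843934e+07 m
v_esc = sqrt(2*mu/r) = sqrt(2*3.986e14 / 1.8843934e+07)
v_esc = 6504.2595 m/s = 6.5043 km/s

6.5043 km/s


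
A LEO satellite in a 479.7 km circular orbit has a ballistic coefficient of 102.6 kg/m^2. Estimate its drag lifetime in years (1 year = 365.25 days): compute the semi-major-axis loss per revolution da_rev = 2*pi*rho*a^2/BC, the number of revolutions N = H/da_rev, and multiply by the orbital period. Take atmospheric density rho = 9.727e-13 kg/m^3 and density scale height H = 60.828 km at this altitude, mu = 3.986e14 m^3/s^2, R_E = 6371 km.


a = R_E + alt = 6850.7000 km = 6.8507e+06 m
da_rev = 2*pi*rho*a^2/BC = 2*pi*9.727e-13*(6.8507e+06)^2/102.6 = 2.795640 m per revolution
N = H/da_rev = 60828.0000 m / 2.795640 m = 21758.1624 revolutions
P = 2*pi*sqrt(a^3/mu) = 5643.0467 s
lifetime = N*P = 21758.1624 * 5643.0467 = 1.2278233e+08 s = 1421.0917 days
years = 1421.0917 / 365.25 = 3.8907 years

3.8907 years


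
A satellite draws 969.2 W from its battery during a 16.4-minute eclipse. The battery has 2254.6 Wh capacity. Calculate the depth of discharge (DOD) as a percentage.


E_used = P * t / 60 = 969.2 * 16.4 / 60 = 264.9147 Wh
DOD = E_used / E_total * 100 = 264.9147 / 2254.6 * 100
DOD = 11.7500 %

11.7500 %


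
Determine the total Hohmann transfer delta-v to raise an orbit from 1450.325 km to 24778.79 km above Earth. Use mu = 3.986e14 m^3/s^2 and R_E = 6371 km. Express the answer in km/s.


r1 = 7821.3250 km = 7.821325e+06 m
r2 = 31149.7900 km = 3.114979e+07 m
dv1 = sqrt(mu/r1)*(sqrt(2*r2/(r1+r2)) - 1) = 1887.2356 m/s
dv2 = sqrt(mu/r2)*(1 - sqrt(2*r1/(r1+r2))) = 1310.8436 m/s
total dv = |dv1| + |dv2| = 1887.2356 + 1310.8436 = 3198.0792 m/s = 3.1981 km/s

3.1981 km/s


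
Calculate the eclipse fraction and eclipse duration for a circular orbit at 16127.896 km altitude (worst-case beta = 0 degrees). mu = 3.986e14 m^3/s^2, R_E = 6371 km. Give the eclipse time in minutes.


r = 22498.8960 km
T = 559.7599 min
Eclipse fraction = arcsin(R_E/r)/pi = arcsin(6371.0000/22498.8960)/pi
= arcsin(0.2831694)/pi = 0.09138588
Eclipse duration = 0.09138588 * 559.7599 = 51.1542 min

51.1542 minutes


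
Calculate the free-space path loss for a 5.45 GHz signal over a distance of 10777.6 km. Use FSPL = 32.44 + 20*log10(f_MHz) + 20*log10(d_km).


f = 5.45 GHz = 5450.0000 MHz
d = 10777.6 km
FSPL = 32.44 + 20*log10(5450.0000) + 20*log10(10777.6)
FSPL = 32.44 + 74.7279 + 80.6504
FSPL = 187.8184 dB

187.8184 dB


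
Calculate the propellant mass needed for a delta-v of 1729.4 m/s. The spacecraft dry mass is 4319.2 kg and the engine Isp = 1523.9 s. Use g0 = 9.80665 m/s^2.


ve = Isp * g0 = 1523.9 * 9.80665 = 14944.353935 m/s
mass ratio = exp(dv/ve) = exp(1729.4/14944.353935) = 1.12268443
m_prop = m_dry * (mr - 1) = 4319.2 * (1.12268443 - 1)
m_prop = 529.8986 kg

529.8986 kg


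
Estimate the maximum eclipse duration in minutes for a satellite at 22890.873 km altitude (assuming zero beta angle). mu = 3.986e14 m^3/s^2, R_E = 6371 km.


r = 29261.8730 km
T = 830.2582 min
Eclipse fraction = arcsin(R_E/r)/pi = arcsin(6371.0000/29261.8730)/pi
= arcsin(0.2177236)/pi = 0.06986313
Eclipse duration = 0.06986313 * 830.2582 = 58.0044 min

58.0044 minutes


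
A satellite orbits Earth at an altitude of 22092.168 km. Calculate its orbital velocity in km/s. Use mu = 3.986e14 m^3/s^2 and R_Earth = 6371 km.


r = R_E + alt = 6371.0 + 22092.168 = 28463.1680 km = 2.8463168e+07 m
v = sqrt(mu/r) = sqrt(3.986e14 / 2.8463168e+07) = 3742.2003 m/s = 3.7422 km/s

3.7422 km/s


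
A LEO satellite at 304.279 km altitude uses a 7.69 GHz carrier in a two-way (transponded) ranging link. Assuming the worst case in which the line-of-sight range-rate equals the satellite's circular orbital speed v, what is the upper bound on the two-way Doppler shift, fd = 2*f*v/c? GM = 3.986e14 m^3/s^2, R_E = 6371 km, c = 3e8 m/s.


r = 6.675279e+06 m
v = sqrt(mu/r) = 7727.4097 m/s (worst-case radial velocity)
f = 7.69 GHz = 7.69e+09 Hz
fd = 2*f*v/c = 2*7.69e+09*7727.4097/3.0e+08
fd = 396158.5349 Hz

396158.5349 Hz


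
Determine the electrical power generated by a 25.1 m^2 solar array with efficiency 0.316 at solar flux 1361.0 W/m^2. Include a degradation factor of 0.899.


P = area * eta * S * degradation
P = 25.1 * 0.316 * 1361.0 * 0.899
P = 9704.6219 W

9704.6219 W


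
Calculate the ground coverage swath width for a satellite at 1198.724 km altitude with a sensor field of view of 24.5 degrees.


FOV = 24.5 deg = 0.4276057 rad
swath = 2 * alt * tan(FOV/2) = 2 * 1198.724 * tan(0.2138028)
swath = 2 * 1198.724 * 0.2171213
swath = 520.5370 km

520.5370 km


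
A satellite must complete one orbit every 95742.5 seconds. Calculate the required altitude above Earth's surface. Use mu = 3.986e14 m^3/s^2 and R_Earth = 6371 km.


T = 95742.5 s
r = (mu*T^2/(4*pi^2))^(1/3) = (3.986e14 * 95742.5^2 / (4*pi^2))^(1/3)
r = 4.5233726e+07 m = 45233.7258 km
alt = r - R_E = 45233.7258 - 6371 = 38862.7258 km

38862.7258 km


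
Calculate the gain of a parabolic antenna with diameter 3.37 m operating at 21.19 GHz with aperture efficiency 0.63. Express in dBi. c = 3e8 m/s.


lambda = c/f = 3e8 / 2.119e+10 = 0.01415762 m
G = eta*(pi*D/lambda)^2 = 0.63*(pi*3.37/0.01415762)^2
G = 352305.5628 (linear)
G = 10*log10(352305.5628) = 55.4692 dBi

55.4692 dBi


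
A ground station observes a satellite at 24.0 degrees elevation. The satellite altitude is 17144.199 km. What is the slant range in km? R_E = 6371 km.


h = 17144.199 km, el = 24.0 deg
d = -R_E*sin(el) + sqrt((R_E*sin(el))^2 + 2*R_E*h + h^2)
d = -6371.0000*sin(0.418879) + sqrt((6371.0000*0.4067366)^2 + 2*6371.0000*17144.199 + 17144.199^2)
d = 20192.2249 km

20192.2249 km


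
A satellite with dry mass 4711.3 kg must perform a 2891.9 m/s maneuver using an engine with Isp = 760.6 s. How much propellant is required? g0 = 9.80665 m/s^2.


ve = Isp * g0 = 760.6 * 9.80665 = 7458.937990 m/s
mass ratio = exp(dv/ve) = exp(2891.9/7458.937990) = 1.47360142
m_prop = m_dry * (mr - 1) = 4711.3 * (1.47360142 - 1)
m_prop = 2231.2784 kg

2231.2784 kg


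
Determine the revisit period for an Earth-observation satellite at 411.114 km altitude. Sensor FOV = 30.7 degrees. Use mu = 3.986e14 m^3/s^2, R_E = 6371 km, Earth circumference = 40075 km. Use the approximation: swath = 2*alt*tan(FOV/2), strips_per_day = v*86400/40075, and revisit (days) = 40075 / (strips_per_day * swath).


swath = 2*411.114*tan(0.267908) = 225.7075 km
v = sqrt(mu/r) = 7666.3052 m/s = 7.6663 km/s
strips/day = v*86400/40075 = 7.6663*86400/40075 = 16.5282
coverage/day = strips * swath = 16.5282 * 225.7075 = 3730.5459 km
revisit = 40075 / 3730.5459 = 10.7424 days

10.7424 days


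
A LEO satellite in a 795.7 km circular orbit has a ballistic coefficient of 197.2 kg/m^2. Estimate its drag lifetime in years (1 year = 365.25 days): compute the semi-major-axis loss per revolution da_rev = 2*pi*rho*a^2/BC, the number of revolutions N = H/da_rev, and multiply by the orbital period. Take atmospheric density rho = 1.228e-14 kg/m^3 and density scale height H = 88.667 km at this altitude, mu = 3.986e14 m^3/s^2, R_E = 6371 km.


a = R_E + alt = 7166.7000 km = 7.1667e+06 m
da_rev = 2*pi*rho*a^2/BC = 2*pi*1.228e-14*(7.1667e+06)^2/197.2 = 0.0200960071 m per revolution
N = H/da_rev = 88667.0000 m / 0.0200960071 m = 4.41217e+06 revolutions
P = 2*pi*sqrt(a^3/mu) = 6037.9576 s
lifetime = N*P = 4.41217e+06 * 6037.9576 = 2.6640496e+10 s = 308339.0686 days
years = 308339.0686 / 365.25 = 844.1864 years

844.1864 years


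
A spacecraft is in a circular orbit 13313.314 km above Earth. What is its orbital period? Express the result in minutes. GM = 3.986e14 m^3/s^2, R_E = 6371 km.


r = 19684.3140 km = 1.9684314e+07 m
T = 2*pi*sqrt(r^3/mu) = 2*pi*sqrt(7.6271248e+21 / 3.986e14)
T = 27484.7409 s = 458.0790 min

458.0790 minutes


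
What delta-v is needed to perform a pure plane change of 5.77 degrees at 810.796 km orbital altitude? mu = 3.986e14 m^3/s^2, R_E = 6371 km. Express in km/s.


r = 7181.7960 km = 7.181796e+06 m
V = sqrt(mu/r) = 7449.9287 m/s
di = 5.77 deg = 0.1007055 rad
dV = 2*V*sin(di/2) = 2*7449.9287*sin(0.05035275)
dV = 749.9318 m/s = 0.7499318 km/s

0.7499 km/s


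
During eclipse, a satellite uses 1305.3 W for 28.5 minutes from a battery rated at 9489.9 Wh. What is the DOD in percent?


E_used = P * t / 60 = 1305.3 * 28.5 / 60 = 620.0175 Wh
DOD = E_used / E_total * 100 = 620.0175 / 9489.9 * 100
DOD = 6.5334 %

6.5334 %


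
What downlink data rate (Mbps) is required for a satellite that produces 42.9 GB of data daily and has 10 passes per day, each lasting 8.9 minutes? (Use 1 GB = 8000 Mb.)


total contact time = 10 * 8.9 * 60 = 5340.0000 s
data = 42.9 GB = 343200.0000 Mb
rate = 343200.0000 / 5340.0000 = 64.2697 Mbps

64.2697 Mbps


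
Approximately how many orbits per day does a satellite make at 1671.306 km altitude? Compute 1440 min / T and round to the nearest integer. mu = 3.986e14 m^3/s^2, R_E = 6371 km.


r = 8.042306e+06 m
T = 2*pi*sqrt(r^3/mu) = 7177.6473 s = 119.6275 min
revs/day = 1440 / 119.6275 = 12.0374
Rounded: 12 revolutions per day

12 revolutions per day


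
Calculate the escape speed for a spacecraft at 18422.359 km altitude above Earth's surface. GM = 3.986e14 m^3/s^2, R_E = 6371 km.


r = 6371.0 + 18422.359 = 24793.3590 km = 2.4793359e+07 m
v_esc = sqrt(2*mu/r) = sqrt(2*3.986e14 / 2.4793359e+07)
v_esc = 5670.4296 m/s = 5.6704 km/s

5.6704 km/s


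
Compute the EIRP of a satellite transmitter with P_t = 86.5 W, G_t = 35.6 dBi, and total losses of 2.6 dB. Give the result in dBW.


Pt = 86.5 W = 19.3702 dBW
EIRP = Pt_dBW + Gt - losses = 19.3702 + 35.6 - 2.6 = 52.3702 dBW

52.3702 dBW


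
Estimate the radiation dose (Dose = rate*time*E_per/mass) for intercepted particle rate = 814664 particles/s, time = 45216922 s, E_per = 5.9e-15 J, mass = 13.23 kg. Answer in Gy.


Total energy deposited = rate * time * E_per
  = 814664 * 45216922 * 5.9e-15 = 0.2173359 J
Dose = E_total / mass = 0.2173359 / 13.23
Dose = 0.01642751 Gy

0.0164 Gy


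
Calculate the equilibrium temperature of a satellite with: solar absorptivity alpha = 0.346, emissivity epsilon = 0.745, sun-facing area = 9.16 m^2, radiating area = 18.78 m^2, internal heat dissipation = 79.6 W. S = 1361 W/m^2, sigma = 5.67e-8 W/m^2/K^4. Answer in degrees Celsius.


Numerator = alpha*S*A_sun + Q_int = 0.346*1361*9.16 + 79.6 = 4393.0990 W
Denominator = eps*sigma*A_rad = 0.745*5.67e-8*18.78 = 7.9329537e-07 W/K^4
T^4 = 5.5377847e+09 K^4
T = 272.7935 K = -0.3565008 C

-0.3565 degrees Celsius


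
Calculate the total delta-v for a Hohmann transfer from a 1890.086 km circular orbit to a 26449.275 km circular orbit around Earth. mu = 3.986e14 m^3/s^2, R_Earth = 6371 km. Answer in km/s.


r1 = 8261.0860 km = 8.261086e+06 m
r2 = 32820.2750 km = 3.2820275e+07 m
dv1 = sqrt(mu/r1)*(sqrt(2*r2/(r1+r2)) - 1) = 1834.1446 m/s
dv2 = sqrt(mu/r2)*(1 - sqrt(2*r1/(r1+r2))) = 1274.8744 m/s
total dv = |dv1| + |dv2| = 1834.1446 + 1274.8744 = 3109.0190 m/s = 3.1090 km/s

3.1090 km/s


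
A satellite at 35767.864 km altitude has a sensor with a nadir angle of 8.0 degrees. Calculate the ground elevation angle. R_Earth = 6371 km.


r = R_E + alt = 42138.8640 km
Law of sines in the satellite / Earth-center / ground-point triangle:
  sin(nadir)/R_E = sin(90 + el)/r  =>  cos(el) = (r/R_E)*sin(nadir)
cos(el) = (42138.8640 / 6371.0000) * sin(8.0 deg) = 0.9205143
el = arccos(0.9205143) = 22.9986 deg
(Earth-central angle = 90 - nadir - el = 59.0014 deg)

22.9986 degrees


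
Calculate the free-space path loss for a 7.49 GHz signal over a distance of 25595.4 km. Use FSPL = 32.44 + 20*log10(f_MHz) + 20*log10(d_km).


f = 7.49 GHz = 7490.0000 MHz
d = 25595.4 km
FSPL = 32.44 + 20*log10(7490.0000) + 20*log10(25595.4)
FSPL = 32.44 + 77.4896 + 88.1632
FSPL = 198.0929 dB

198.0929 dB


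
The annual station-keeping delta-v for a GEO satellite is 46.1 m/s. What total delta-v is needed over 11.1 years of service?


dV = rate * years = 46.1 * 11.1
dV = 511.7100 m/s

511.7100 m/s


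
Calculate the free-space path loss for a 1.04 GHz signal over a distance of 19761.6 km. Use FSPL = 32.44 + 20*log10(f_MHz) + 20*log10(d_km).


f = 1.04 GHz = 1040.0000 MHz
d = 19761.6 km
FSPL = 32.44 + 20*log10(1040.0000) + 20*log10(19761.6)
FSPL = 32.44 + 60.3407 + 85.9164
FSPL = 178.6971 dB

178.6971 dB


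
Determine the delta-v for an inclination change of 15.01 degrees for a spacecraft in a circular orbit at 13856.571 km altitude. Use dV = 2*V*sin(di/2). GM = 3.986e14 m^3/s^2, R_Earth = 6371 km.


r = 20227.5710 km = 2.0227571e+07 m
V = sqrt(mu/r) = 4439.1189 m/s
di = 15.01 deg = 0.2619739 rad
dV = 2*V*sin(di/2) = 2*4439.1189*sin(0.130987)
dV = 1159.6107 m/s = 1.1596 km/s

1.1596 km/s


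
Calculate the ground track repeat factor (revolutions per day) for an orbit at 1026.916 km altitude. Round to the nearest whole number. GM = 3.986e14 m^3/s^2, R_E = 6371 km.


r = 7.397916e+06 m
T = 2*pi*sqrt(r^3/mu) = 6332.5017 s = 105.5417 min
revs/day = 1440 / 105.5417 = 13.6439
Rounded: 14 revolutions per day

14 revolutions per day


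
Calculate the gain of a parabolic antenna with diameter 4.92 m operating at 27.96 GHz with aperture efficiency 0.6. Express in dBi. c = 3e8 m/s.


lambda = c/f = 3e8 / 2.796e+10 = 0.01072961 m
G = eta*(pi*D/lambda)^2 = 0.6*(pi*4.92/0.01072961)^2
G = 1.2451252e+06 (linear)
G = 10*log10(1.2451252e+06) = 60.9521 dBi

60.9521 dBi


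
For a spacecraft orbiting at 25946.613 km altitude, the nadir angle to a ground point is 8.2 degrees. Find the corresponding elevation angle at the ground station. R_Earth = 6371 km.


r = R_E + alt = 32317.6130 km
Law of sines in the satellite / Earth-center / ground-point triangle:
  sin(nadir)/R_E = sin(90 + el)/r  =>  cos(el) = (r/R_E)*sin(nadir)
cos(el) = (32317.6130 / 6371.0000) * sin(8.2 deg) = 0.7235013
el = arccos(0.7235013) = 43.6557 deg
(Earth-central angle = 90 - nadir - el = 38.1443 deg)

43.6557 degrees


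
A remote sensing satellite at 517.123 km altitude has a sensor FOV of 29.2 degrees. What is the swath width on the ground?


FOV = 29.2 deg = 0.5096361 rad
swath = 2 * alt * tan(FOV/2) = 2 * 517.123 * tan(0.2548181)
swath = 2 * 517.123 * 0.2604805
swath = 269.4009 km

269.4009 km


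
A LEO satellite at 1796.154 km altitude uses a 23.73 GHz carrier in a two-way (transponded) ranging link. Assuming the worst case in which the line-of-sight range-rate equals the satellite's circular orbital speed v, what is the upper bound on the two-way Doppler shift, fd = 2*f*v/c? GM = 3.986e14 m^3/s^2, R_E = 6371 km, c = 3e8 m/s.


r = 8.167154e+06 m
v = sqrt(mu/r) = 6986.0755 m/s (worst-case radial velocity)
f = 23.73 GHz = 2.373e+10 Hz
fd = 2*f*v/c = 2*2.373e+10*6986.0755/3.0e+08
fd = 1.1051971e+06 Hz

1.1052e+06 Hz


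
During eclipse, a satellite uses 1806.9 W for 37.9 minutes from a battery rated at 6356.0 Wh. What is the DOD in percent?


E_used = P * t / 60 = 1806.9 * 37.9 / 60 = 1141.3585 Wh
DOD = E_used / E_total * 100 = 1141.3585 / 6356.0 * 100
DOD = 17.9572 %

17.9572 %


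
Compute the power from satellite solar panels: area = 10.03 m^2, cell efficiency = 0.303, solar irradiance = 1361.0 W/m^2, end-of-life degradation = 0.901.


P = area * eta * S * degradation
P = 10.03 * 0.303 * 1361.0 * 0.901
P = 3726.7175 W

3726.7175 W


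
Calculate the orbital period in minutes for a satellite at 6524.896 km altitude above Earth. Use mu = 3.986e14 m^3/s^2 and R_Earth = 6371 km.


r = 12895.8960 km = 1.2895896e+07 m
T = 2*pi*sqrt(r^3/mu) = 2*pi*sqrt(2.1446408e+21 / 3.986e14)
T = 14574.3268 s = 242.9054 min

242.9054 minutes


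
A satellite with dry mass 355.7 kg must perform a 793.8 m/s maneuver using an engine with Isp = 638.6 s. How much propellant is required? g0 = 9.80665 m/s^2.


ve = Isp * g0 = 638.6 * 9.80665 = 6262.526690 m/s
mass ratio = exp(dv/ve) = exp(793.8/6262.526690) = 1.13513768
m_prop = m_dry * (mr - 1) = 355.7 * (1.13513768 - 1)
m_prop = 48.0685 kg

48.0685 kg


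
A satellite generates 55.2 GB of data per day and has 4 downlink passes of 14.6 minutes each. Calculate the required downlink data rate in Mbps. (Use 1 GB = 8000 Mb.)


total contact time = 4 * 14.6 * 60 = 3504.0000 s
data = 55.2 GB = 441600.0000 Mb
rate = 441600.0000 / 3504.0000 = 126.0274 Mbps

126.0274 Mbps


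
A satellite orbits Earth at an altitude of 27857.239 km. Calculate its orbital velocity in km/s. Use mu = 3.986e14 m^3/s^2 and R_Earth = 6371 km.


r = R_E + alt = 6371.0 + 27857.239 = 34228.2390 km = 3.4228239e+07 m
v = sqrt(mu/r) = sqrt(3.986e14 / 3.4228239e+07) = 3412.5291 m/s = 3.4125 km/s

3.4125 km/s


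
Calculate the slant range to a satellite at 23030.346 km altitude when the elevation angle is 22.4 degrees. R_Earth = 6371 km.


h = 23030.346 km, el = 22.4 deg
d = -R_E*sin(el) + sqrt((R_E*sin(el))^2 + 2*R_E*h + h^2)
d = -6371.0000*sin(0.3909538) + sqrt((6371.0000*0.3810704)^2 + 2*6371.0000*23030.346 + 23030.346^2)
d = 26377.4730 km

26377.4730 km


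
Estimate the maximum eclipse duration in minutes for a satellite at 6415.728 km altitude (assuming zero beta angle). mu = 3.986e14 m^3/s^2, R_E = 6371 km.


r = 12786.7280 km
T = 239.8276 min
Eclipse fraction = arcsin(R_E/r)/pi = arcsin(6371.0000/12786.7280)/pi
= arcsin(0.498251)/pi = 0.1660242
Eclipse duration = 0.1660242 * 239.8276 = 39.8172 min

39.8172 minutes


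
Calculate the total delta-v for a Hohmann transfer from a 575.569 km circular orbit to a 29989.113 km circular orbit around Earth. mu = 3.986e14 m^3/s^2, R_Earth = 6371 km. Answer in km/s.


r1 = 6946.5690 km = 6.946569e+06 m
r2 = 36360.1130 km = 3.6360113e+07 m
dv1 = sqrt(mu/r1)*(sqrt(2*r2/(r1+r2)) - 1) = 2240.9646 m/s
dv2 = sqrt(mu/r2)*(1 - sqrt(2*r1/(r1+r2))) = 1435.6415 m/s
total dv = |dv1| + |dv2| = 2240.9646 + 1435.6415 = 3676.6060 m/s = 3.6766 km/s

3.6766 km/s


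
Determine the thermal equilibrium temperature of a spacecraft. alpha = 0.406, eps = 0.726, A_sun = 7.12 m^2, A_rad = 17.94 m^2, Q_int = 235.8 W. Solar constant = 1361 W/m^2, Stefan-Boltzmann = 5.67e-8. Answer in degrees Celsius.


Numerator = alpha*S*A_sun + Q_int = 0.406*1361*7.12 + 235.8 = 4170.0699 W
Denominator = eps*sigma*A_rad = 0.726*5.67e-8*17.94 = 7.3848575e-07 W/K^4
T^4 = 5.6467846e+09 K^4
T = 274.1260 K = 0.9760478 C

0.9760 degrees Celsius


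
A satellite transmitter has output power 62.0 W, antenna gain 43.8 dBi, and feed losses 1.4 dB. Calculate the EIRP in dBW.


Pt = 62.0 W = 17.9239 dBW
EIRP = Pt_dBW + Gt - losses = 17.9239 + 43.8 - 1.4 = 60.3239 dBW

60.3239 dBW


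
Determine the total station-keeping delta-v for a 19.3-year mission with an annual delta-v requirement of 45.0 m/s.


dV = rate * years = 45.0 * 19.3
dV = 868.5000 m/s

868.5000 m/s


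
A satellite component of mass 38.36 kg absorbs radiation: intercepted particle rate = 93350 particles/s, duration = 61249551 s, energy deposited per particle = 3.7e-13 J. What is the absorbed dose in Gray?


Total energy deposited = rate * time * E_per
  = 93350 * 61249551 * 3.7e-13 = 2.1155 J
Dose = E_total / mass = 2.1155 / 38.36
Dose = 0.05514934 Gy

0.0551 Gy


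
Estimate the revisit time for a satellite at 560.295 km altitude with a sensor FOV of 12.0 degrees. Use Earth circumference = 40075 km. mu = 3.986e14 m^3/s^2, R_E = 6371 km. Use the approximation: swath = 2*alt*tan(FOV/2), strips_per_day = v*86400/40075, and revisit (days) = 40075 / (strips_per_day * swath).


swath = 2*560.295*tan(0.1047198) = 117.7788 km
v = sqrt(mu/r) = 7583.3562 m/s = 7.5834 km/s
strips/day = v*86400/40075 = 7.5834*86400/40075 = 16.3494
coverage/day = strips * swath = 16.3494 * 117.7788 = 1925.6113 km
revisit = 40075 / 1925.6113 = 20.8116 days

20.8116 days


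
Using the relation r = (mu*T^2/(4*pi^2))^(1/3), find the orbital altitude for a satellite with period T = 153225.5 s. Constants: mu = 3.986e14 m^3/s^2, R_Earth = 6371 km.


T = 153225.5 s
r = (mu*T^2/(4*pi^2))^(1/3) = (3.986e14 * 153225.5^2 / (4*pi^2))^(1/3)
r = 6.1888965e+07 m = 61888.9646 km
alt = r - R_E = 61888.9646 - 6371 = 55517.9646 km

55517.9646 km


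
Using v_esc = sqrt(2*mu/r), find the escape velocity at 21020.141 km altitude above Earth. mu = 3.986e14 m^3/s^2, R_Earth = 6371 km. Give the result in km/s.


r = 6371.0 + 21020.141 = 27391.1410 km = 2.7391141e+07 m
v_esc = sqrt(2*mu/r) = sqrt(2*3.986e14 / 2.7391141e+07)
v_esc = 5394.8402 m/s = 5.3948 km/s

5.3948 km/s


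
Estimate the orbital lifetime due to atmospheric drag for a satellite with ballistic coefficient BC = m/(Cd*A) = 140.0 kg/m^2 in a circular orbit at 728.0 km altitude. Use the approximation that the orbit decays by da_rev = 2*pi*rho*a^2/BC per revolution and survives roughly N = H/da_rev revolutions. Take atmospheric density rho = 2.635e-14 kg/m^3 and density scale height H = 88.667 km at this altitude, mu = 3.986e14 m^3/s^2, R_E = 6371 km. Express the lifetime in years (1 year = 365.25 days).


a = R_E + alt = 7099.0000 km = 7.099e+06 m
da_rev = 2*pi*rho*a^2/BC = 2*pi*2.635e-14*(7.099e+06)^2/140.0 = 0.0595973301 m per revolution
N = H/da_rev = 88667.0000 m / 0.0595973301 m = 1.487768e+06 revolutions
P = 2*pi*sqrt(a^3/mu) = 5952.6039 s
lifetime = N*P = 1.487768e+06 * 5952.6039 = 8.8560935e+09 s = 102501.0827 days
years = 102501.0827 / 365.25 = 280.6327 years

280.6327 years


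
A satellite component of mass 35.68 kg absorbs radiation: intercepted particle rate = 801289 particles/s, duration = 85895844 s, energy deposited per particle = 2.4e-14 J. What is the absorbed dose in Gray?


Total energy deposited = rate * time * E_per
  = 801289 * 85895844 * 2.4e-14 = 1.6519 J
Dose = E_total / mass = 1.6519 / 35.68
Dose = 0.04629645 Gy

0.0463 Gy


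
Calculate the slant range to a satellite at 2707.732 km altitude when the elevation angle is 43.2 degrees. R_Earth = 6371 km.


h = 2707.732 km, el = 43.2 deg
d = -R_E*sin(el) + sqrt((R_E*sin(el))^2 + 2*R_E*h + h^2)
d = -6371.0000*sin(0.7539822) + sqrt((6371.0000*0.6845471)^2 + 2*6371.0000*2707.732 + 2707.732^2)
d = 3439.6626 km

3439.6626 km


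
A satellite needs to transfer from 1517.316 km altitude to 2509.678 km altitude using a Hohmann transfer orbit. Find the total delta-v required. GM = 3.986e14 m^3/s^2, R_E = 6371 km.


r1 = 7888.3160 km = 7.888316e+06 m
r2 = 8880.6780 km = 8.880678e+06 m
dv1 = sqrt(mu/r1)*(sqrt(2*r2/(r1+r2)) - 1) = 207.3111 m/s
dv2 = sqrt(mu/r2)*(1 - sqrt(2*r1/(r1+r2))) = 201.2572 m/s
total dv = |dv1| + |dv2| = 207.3111 + 201.2572 = 408.5682 m/s = 0.4085682 km/s

0.4086 km/s


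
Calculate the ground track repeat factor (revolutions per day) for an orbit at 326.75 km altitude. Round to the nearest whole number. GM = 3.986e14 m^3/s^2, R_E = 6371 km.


r = 6.69775e+06 m
T = 2*pi*sqrt(r^3/mu) = 5455.1239 s = 90.9187 min
revs/day = 1440 / 90.9187 = 15.8383
Rounded: 16 revolutions per day

16 revolutions per day


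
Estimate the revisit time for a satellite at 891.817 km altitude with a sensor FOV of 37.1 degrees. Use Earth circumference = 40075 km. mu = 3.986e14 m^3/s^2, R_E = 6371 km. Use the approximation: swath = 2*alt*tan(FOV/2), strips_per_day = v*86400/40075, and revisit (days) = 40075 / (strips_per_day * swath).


swath = 2*891.817*tan(0.3237586) = 598.5269 km
v = sqrt(mu/r) = 7408.2580 m/s = 7.4083 km/s
strips/day = v*86400/40075 = 7.4083*86400/40075 = 15.9719
coverage/day = strips * swath = 15.9719 * 598.5269 = 9559.6052 km
revisit = 40075 / 9559.6052 = 4.1921 days

4.1921 days


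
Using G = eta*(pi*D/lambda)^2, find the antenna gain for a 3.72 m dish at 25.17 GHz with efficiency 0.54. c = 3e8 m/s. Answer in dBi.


lambda = c/f = 3e8 / 2.517e+10 = 0.01191895 m
G = eta*(pi*D/lambda)^2 = 0.54*(pi*3.72/0.01191895)^2
G = 519162.4899 (linear)
G = 10*log10(519162.4899) = 57.1530 dBi

57.1530 dBi


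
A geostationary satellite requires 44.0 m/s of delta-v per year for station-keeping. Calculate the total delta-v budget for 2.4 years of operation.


dV = rate * years = 44.0 * 2.4
dV = 105.6000 m/s

105.6000 m/s


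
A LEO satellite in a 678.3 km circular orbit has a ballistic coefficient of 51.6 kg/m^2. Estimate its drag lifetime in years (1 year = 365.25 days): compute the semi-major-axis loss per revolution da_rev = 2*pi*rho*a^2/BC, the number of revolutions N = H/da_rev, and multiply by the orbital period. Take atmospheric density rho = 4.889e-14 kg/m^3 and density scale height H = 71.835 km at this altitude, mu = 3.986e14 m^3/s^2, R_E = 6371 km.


a = R_E + alt = 7049.3000 km = 7.0493e+06 m
da_rev = 2*pi*rho*a^2/BC = 2*pi*4.889e-14*(7.0493e+06)^2/51.6 = 0.295829985 m per revolution
N = H/da_rev = 71835.0000 m / 0.295829985 m = 242825.2840 revolutions
P = 2*pi*sqrt(a^3/mu) = 5890.2023 s
lifetime = N*P = 242825.2840 * 5890.2023 = 1.43029e+09 s = 16554.2830 days
years = 16554.2830 / 365.25 = 45.3232 years

45.3232 years


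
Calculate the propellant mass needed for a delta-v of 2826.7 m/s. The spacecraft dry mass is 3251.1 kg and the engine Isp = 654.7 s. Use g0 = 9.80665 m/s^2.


ve = Isp * g0 = 654.7 * 9.80665 = 6420.413755 m/s
mass ratio = exp(dv/ve) = exp(2826.7/6420.413755) = 1.55312274
m_prop = m_dry * (mr - 1) = 3251.1 * (1.55312274 - 1)
m_prop = 1798.2573 kg

1798.2573 kg


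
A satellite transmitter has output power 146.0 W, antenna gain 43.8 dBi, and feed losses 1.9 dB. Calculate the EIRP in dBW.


Pt = 146.0 W = 21.6435 dBW
EIRP = Pt_dBW + Gt - losses = 21.6435 + 43.8 - 1.9 = 63.5435 dBW

63.5435 dBW


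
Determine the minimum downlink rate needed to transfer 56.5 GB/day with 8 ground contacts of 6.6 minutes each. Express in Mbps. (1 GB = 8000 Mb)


total contact time = 8 * 6.6 * 60 = 3168.0000 s
data = 56.5 GB = 452000.0000 Mb
rate = 452000.0000 / 3168.0000 = 142.6768 Mbps

142.6768 Mbps


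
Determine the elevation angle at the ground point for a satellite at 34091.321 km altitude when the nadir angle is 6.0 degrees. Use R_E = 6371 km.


r = R_E + alt = 40462.3210 km
Law of sines in the satellite / Earth-center / ground-point triangle:
  sin(nadir)/R_E = sin(90 + el)/r  =>  cos(el) = (r/R_E)*sin(nadir)
cos(el) = (40462.3210 / 6371.0000) * sin(6.0 deg) = 0.6638619
el = arccos(0.6638619) = 48.4049 deg
(Earth-central angle = 90 - nadir - el = 35.5951 deg)

48.4049 degrees


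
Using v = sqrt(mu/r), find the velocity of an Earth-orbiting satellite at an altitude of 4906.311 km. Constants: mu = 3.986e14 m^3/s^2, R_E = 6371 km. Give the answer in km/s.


r = R_E + alt = 6371.0 + 4906.311 = 11277.3110 km = 1.1277311e+07 m
v = sqrt(mu/r) = sqrt(3.986e14 / 1.1277311e+07) = 5945.1918 m/s = 5.9452 km/s

5.9452 km/s


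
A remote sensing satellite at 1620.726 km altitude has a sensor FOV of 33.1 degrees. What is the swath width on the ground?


FOV = 33.1 deg = 0.577704 rad
swath = 2 * alt * tan(FOV/2) = 2 * 1620.726 * tan(0.288852)
swath = 2 * 1620.726 * 0.297163
swath = 963.2395 km

963.2395 km


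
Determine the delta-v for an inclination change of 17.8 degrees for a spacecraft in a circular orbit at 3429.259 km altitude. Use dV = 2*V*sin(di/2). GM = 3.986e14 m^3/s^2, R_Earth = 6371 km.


r = 9800.2590 km = 9.800259e+06 m
V = sqrt(mu/r) = 6377.4912 m/s
di = 17.8 deg = 0.3106686 rad
dV = 2*V*sin(di/2) = 2*6377.4912*sin(0.1553343)
dV = 1973.3283 m/s = 1.9733 km/s

1.9733 km/s


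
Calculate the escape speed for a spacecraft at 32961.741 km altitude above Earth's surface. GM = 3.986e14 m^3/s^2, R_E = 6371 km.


r = 6371.0 + 32961.741 = 39332.7410 km = 3.9332741e+07 m
v_esc = sqrt(2*mu/r) = sqrt(2*3.986e14 / 3.9332741e+07)
v_esc = 4502.0109 m/s = 4.5020 km/s

4.5020 km/s


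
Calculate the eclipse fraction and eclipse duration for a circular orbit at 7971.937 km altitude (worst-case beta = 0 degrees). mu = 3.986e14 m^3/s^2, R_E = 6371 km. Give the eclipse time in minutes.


r = 14342.9370 km
T = 284.9162 min
Eclipse fraction = arcsin(R_E/r)/pi = arcsin(6371.0000/14342.9370)/pi
= arcsin(0.4441908)/pi = 0.1465088
Eclipse duration = 0.1465088 * 284.9162 = 41.7427 min

41.7427 minutes
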